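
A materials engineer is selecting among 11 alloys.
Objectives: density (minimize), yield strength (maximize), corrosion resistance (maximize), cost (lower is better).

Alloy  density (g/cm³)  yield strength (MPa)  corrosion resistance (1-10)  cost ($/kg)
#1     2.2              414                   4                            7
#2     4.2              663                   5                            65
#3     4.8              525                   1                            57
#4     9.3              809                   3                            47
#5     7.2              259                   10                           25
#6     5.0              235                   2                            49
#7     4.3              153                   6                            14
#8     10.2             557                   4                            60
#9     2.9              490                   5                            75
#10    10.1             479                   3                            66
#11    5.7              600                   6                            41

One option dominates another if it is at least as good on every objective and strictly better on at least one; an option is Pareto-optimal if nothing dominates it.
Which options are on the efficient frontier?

#1, #2, #3, #4, #5, #7, #9, #11

#1: not dominated (best density).
#2: not dominated.
#3: not dominated.
#4: not dominated (best yield strength).
#5: not dominated (best corrosion resistance).
#6: dominated by #1 (density 2.2≤5.0, yield strength 414≥235, corrosion resistance 4≥2, cost 7≤49).
#7: not dominated.
#8: dominated by #11 (density 5.7≤10.2, yield strength 600≥557, corrosion resistance 6≥4, cost 41≤60).
#9: not dominated.
#10: dominated by #2 (density 4.2≤10.1, yield strength 663≥479, corrosion resistance 5≥3, cost 65≤66).
#11: not dominated.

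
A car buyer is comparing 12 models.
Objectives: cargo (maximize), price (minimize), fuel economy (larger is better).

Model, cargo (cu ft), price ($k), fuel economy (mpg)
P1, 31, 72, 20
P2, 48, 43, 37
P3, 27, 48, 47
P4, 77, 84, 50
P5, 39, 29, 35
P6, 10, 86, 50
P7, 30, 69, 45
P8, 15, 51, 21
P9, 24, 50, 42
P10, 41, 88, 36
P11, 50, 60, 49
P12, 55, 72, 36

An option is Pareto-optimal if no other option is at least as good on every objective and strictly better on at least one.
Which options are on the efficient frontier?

P1: dominated by P2 (cargo 48≥31, price 43≤72, fuel economy 37≥20).
P2: not dominated.
P3: not dominated.
P4: not dominated (best cargo).
P5: not dominated (best price).
P6: dominated by P4 (cargo 77≥10, price 84≤86, fuel economy 50≥50).
P7: dominated by P11 (cargo 50≥30, price 60≤69, fuel economy 49≥45).
P8: dominated by P2 (cargo 48≥15, price 43≤51, fuel economy 37≥21).
P9: dominated by P3 (cargo 27≥24, price 48≤50, fuel economy 47≥42).
P10: dominated by P2 (cargo 48≥41, price 43≤88, fuel economy 37≥36).
P11: not dominated.
P12: not dominated.

P2, P3, P4, P5, P11, P12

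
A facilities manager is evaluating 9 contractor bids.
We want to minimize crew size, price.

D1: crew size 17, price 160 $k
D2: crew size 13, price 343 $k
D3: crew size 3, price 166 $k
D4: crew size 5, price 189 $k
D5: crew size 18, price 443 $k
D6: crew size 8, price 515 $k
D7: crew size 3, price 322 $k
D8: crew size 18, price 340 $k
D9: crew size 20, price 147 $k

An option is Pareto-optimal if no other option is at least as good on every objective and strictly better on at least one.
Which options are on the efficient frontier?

D1, D3, D9

D1: not dominated.
D2: dominated by D3 (crew size 3≤13, price 166≤343).
D3: not dominated.
D4: dominated by D3 (crew size 3≤5, price 166≤189).
D5: dominated by D1 (crew size 17≤18, price 160≤443).
D6: dominated by D3 (crew size 3≤8, price 166≤515).
D7: dominated by D3 (crew size 3≤3, price 166≤322).
D8: dominated by D1 (crew size 17≤18, price 160≤340).
D9: not dominated (best price).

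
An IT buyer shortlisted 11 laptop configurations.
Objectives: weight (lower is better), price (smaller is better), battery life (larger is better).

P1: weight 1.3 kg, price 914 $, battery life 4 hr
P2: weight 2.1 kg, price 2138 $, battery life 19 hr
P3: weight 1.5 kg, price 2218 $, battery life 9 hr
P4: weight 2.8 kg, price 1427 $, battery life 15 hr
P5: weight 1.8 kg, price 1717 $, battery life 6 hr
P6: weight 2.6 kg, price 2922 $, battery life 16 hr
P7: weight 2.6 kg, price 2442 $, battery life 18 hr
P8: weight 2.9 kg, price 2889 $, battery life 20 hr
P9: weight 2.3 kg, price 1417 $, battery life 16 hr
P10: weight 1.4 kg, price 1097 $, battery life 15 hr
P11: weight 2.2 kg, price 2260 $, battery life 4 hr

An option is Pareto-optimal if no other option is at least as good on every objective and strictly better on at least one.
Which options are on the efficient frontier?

P1: not dominated (best weight).
P2: not dominated.
P3: dominated by P10 (weight 1.4≤1.5, price 1097≤2218, battery life 15≥9).
P4: dominated by P9 (weight 2.3≤2.8, price 1417≤1427, battery life 16≥15).
P5: dominated by P10 (weight 1.4≤1.8, price 1097≤1717, battery life 15≥6).
P6: dominated by P2 (weight 2.1≤2.6, price 2138≤2922, battery life 19≥16).
P7: dominated by P2 (weight 2.1≤2.6, price 2138≤2442, battery life 19≥18).
P8: not dominated (best battery life).
P9: not dominated.
P10: not dominated.
P11: dominated by P1 (weight 1.3≤2.2, price 914≤2260, battery life 4≥4).

P1, P2, P8, P9, P10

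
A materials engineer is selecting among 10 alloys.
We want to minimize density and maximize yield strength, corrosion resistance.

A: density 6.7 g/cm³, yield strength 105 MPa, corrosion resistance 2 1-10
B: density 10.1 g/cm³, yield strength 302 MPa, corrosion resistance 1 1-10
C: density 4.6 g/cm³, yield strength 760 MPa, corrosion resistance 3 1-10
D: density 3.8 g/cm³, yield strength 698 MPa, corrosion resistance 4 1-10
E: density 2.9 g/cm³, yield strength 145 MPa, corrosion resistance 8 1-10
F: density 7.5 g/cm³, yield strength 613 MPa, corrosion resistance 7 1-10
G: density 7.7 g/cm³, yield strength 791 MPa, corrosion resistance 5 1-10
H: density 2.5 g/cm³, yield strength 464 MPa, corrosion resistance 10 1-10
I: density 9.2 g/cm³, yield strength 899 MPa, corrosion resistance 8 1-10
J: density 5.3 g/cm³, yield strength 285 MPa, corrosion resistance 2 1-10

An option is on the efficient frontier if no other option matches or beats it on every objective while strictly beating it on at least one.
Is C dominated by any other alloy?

A: worse on density (6.7 vs 4.6).
B: worse on density (10.1 vs 4.6).
D: worse on yield strength (698 vs 760).
E: worse on yield strength (145 vs 760).
F: worse on density (7.5 vs 4.6).
G: worse on density (7.7 vs 4.6).
H: worse on yield strength (464 vs 760).
I: worse on density (9.2 vs 4.6).
J: worse on density (5.3 vs 4.6).
No option is at least as good as C on every objective and strictly better on one.

No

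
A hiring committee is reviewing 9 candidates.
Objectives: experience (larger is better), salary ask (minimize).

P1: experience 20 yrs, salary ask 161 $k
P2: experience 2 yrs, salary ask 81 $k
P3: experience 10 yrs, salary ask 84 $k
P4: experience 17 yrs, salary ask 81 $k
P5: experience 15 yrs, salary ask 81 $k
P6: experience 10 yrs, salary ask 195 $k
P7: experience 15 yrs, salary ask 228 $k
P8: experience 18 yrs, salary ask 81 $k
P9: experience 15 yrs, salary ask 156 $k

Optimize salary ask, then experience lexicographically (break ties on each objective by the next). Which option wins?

First minimize salary ask: best is 81, kept {P2, P4, P5, P8}.
Then maximize experience: best is 18, kept {P8}.

P8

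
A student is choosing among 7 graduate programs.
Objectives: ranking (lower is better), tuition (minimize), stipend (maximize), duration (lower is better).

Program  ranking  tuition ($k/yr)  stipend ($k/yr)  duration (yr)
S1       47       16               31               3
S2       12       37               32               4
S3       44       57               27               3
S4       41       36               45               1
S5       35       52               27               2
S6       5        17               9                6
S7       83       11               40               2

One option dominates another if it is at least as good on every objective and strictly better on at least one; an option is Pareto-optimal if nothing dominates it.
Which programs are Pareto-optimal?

S1, S2, S4, S5, S6, S7

S1: not dominated.
S2: not dominated.
S3: dominated by S4 (ranking 41≤44, tuition 36≤57, stipend 45≥27, duration 1≤3).
S4: not dominated (best stipend).
S5: not dominated.
S6: not dominated (best ranking).
S7: not dominated (best tuition).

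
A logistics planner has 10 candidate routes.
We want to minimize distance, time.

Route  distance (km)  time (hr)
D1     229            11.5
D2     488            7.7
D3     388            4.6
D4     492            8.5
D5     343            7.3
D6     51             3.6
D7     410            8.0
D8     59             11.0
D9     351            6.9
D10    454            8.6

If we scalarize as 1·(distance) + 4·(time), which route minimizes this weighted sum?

D1: 1·229 + 4·11.5 = 275.0
D2: 1·488 + 4·7.7 = 518.8
D3: 1·388 + 4·4.6 = 406.4
D4: 1·492 + 4·8.5 = 526.0
D5: 1·343 + 4·7.3 = 372.2
D6: 1·51 + 4·3.6 = 65.4
D7: 1·410 + 4·8.0 = 442.0
D8: 1·59 + 4·11.0 = 103.0
D9: 1·351 + 4·6.9 = 378.6
D10: 1·454 + 4·8.6 = 488.4
Lowest: D6 at 65.4.

D6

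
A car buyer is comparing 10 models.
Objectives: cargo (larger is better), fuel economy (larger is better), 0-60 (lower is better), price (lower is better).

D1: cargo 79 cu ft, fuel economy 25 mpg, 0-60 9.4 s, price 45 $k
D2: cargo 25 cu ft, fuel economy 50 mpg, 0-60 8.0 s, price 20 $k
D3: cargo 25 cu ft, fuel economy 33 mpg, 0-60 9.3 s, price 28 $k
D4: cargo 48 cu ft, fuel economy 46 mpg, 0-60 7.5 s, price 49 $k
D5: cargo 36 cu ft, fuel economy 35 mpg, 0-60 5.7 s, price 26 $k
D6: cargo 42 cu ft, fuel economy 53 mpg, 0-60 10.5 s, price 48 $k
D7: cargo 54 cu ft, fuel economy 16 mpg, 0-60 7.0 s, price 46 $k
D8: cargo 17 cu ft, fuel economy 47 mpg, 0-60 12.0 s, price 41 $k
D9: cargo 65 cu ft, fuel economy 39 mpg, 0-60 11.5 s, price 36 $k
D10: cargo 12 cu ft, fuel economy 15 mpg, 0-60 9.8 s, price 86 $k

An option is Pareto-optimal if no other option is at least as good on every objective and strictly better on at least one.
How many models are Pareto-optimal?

7

D1: not dominated (best cargo).
D2: not dominated (best price).
D3: dominated by D2 (cargo 25≥25, fuel economy 50≥33, 0-60 8.0≤9.3, price 20≤28).
D4: not dominated.
D5: not dominated (best 0-60).
D6: not dominated (best fuel economy).
D7: not dominated.
D8: dominated by D2 (cargo 25≥17, fuel economy 50≥47, 0-60 8.0≤12.0, price 20≤41).
D9: not dominated.
D10: dominated by D1 (cargo 79≥12, fuel economy 25≥15, 0-60 9.4≤9.8, price 45≤86).
Pareto-optimal: D1, D2, D4, D5, D6, D7, D9 → 7.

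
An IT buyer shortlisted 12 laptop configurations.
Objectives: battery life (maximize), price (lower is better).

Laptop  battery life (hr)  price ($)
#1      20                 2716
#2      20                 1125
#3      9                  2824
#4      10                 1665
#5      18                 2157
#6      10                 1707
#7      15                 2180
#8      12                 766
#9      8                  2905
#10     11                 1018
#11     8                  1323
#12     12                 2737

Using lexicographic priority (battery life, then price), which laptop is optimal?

#2

First maximize battery life: best is 20, kept {#1, #2}.
Then minimize price: best is 1125, kept {#2}.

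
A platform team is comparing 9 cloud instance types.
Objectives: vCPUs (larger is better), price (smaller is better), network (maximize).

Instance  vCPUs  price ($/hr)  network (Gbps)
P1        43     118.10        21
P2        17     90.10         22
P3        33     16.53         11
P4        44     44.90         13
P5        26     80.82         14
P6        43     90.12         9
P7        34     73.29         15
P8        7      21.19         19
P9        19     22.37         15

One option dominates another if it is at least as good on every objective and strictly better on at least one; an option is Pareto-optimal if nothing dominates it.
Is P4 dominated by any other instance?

No

P1: worse on vCPUs (43 vs 44).
P2: worse on vCPUs (17 vs 44).
P3: worse on vCPUs (33 vs 44).
P5: worse on vCPUs (26 vs 44).
P6: worse on vCPUs (43 vs 44).
P7: worse on vCPUs (34 vs 44).
P8: worse on vCPUs (7 vs 44).
P9: worse on vCPUs (19 vs 44).
No option is at least as good as P4 on every objective and strictly better on one.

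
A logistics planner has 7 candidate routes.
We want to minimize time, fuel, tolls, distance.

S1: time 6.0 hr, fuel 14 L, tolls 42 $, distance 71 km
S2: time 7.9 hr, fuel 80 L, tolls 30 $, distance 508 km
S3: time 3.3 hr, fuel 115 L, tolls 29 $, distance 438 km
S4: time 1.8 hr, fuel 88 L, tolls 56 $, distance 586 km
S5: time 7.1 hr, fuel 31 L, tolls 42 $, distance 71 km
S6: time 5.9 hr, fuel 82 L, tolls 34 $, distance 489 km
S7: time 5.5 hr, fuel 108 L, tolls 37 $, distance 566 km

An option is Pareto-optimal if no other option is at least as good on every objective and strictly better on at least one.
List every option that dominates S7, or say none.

none

S1: worse on time (6.0 vs 5.5).
S2: worse on time (7.9 vs 5.5).
S3: worse on fuel (115 vs 108).
S4: worse on tolls (56 vs 37).
S5: worse on time (7.1 vs 5.5).
S6: worse on time (5.9 vs 5.5).
No option dominates S7.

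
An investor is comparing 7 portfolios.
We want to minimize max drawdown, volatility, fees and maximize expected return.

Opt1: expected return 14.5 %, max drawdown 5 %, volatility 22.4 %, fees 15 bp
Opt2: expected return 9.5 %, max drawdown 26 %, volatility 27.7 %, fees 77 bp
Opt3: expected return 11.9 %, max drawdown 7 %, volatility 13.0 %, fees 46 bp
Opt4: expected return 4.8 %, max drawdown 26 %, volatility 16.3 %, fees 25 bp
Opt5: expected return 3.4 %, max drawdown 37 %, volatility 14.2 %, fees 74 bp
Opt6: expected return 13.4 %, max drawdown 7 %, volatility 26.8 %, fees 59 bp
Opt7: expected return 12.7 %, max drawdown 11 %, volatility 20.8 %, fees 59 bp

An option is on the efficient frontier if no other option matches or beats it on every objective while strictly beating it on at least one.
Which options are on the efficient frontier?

Opt1: not dominated (best expected return).
Opt2: dominated by Opt1 (expected return 14.5≥9.5, max drawdown 5≤26, volatility 22.4≤27.7, fees 15≤77).
Opt3: not dominated (best volatility).
Opt4: not dominated.
Opt5: dominated by Opt3 (expected return 11.9≥3.4, max drawdown 7≤37, volatility 13.0≤14.2, fees 46≤74).
Opt6: dominated by Opt1 (expected return 14.5≥13.4, max drawdown 5≤7, volatility 22.4≤26.8, fees 15≤59).
Opt7: not dominated.

Opt1, Opt3, Opt4, Opt7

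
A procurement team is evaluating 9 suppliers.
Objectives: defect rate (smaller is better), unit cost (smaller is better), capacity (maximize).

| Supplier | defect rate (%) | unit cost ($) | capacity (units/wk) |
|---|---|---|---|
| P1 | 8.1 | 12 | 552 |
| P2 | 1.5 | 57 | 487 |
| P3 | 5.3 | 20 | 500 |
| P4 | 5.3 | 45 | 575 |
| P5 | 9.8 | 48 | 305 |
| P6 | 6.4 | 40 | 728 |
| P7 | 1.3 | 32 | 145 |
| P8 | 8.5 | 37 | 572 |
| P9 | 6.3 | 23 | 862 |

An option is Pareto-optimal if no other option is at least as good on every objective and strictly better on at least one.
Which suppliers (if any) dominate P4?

none

P1: worse on defect rate (8.1 vs 5.3).
P2: worse on unit cost (57 vs 45).
P3: worse on capacity (500 vs 575).
P5: worse on defect rate (9.8 vs 5.3).
P6: worse on defect rate (6.4 vs 5.3).
P7: worse on capacity (145 vs 575).
P8: worse on defect rate (8.5 vs 5.3).
P9: worse on defect rate (6.3 vs 5.3).
No option dominates P4.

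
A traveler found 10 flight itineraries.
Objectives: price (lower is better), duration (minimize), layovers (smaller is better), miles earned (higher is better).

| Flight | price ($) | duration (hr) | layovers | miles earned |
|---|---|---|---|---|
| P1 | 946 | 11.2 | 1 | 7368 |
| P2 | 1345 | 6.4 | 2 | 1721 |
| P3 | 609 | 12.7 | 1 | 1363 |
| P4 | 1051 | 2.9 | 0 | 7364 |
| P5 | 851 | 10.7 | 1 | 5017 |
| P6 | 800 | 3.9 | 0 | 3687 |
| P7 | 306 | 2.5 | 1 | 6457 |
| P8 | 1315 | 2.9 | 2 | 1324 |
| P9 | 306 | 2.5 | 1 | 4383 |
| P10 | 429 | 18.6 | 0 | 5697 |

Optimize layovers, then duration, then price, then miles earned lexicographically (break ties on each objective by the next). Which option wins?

First minimize layovers: best is 0, kept {P4, P6, P10}.
Then minimize duration: best is 2.9, kept {P4}.

P4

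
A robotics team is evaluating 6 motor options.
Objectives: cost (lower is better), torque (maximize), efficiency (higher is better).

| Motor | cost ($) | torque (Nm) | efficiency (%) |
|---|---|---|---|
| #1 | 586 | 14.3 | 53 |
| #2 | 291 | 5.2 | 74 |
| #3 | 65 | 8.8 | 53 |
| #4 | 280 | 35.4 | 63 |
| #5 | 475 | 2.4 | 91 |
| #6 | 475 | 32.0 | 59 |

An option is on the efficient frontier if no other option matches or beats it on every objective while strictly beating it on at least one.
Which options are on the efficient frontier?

#2, #3, #4, #5

#1: dominated by #4 (cost 280≤586, torque 35.4≥14.3, efficiency 63≥53).
#2: not dominated.
#3: not dominated (best cost).
#4: not dominated (best torque).
#5: not dominated (best efficiency).
#6: dominated by #4 (cost 280≤475, torque 35.4≥32.0, efficiency 63≥59).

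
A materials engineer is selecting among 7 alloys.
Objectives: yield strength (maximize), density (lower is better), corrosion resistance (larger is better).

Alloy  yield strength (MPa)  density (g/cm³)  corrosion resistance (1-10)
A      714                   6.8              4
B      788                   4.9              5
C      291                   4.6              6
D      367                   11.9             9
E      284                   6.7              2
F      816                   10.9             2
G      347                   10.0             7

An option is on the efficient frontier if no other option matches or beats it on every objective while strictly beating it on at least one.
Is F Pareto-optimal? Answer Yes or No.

Yes

A: worse on yield strength (714 vs 816).
B: worse on yield strength (788 vs 816).
C: worse on yield strength (291 vs 816).
D: worse on yield strength (367 vs 816).
E: worse on yield strength (284 vs 816).
G: worse on yield strength (347 vs 816).
No option is at least as good as F on every objective and strictly better on one.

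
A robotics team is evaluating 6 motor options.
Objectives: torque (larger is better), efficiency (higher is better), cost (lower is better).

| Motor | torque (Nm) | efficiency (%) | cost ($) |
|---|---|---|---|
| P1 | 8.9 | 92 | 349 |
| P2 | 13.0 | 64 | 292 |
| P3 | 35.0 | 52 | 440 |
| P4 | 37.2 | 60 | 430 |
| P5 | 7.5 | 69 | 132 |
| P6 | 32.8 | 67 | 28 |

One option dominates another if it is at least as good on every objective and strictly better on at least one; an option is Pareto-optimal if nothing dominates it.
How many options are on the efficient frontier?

4

P1: not dominated (best efficiency).
P2: dominated by P6 (torque 32.8≥13.0, efficiency 67≥64, cost 28≤292).
P3: dominated by P4 (torque 37.2≥35.0, efficiency 60≥52, cost 430≤440).
P4: not dominated (best torque).
P5: not dominated.
P6: not dominated (best cost).
Pareto-optimal: P1, P4, P5, P6 → 4.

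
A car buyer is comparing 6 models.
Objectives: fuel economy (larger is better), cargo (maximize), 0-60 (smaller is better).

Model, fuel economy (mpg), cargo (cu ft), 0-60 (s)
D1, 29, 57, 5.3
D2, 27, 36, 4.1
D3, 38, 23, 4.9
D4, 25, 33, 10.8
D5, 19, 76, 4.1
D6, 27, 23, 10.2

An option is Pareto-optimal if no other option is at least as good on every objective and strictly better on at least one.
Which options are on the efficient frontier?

D1: not dominated.
D2: not dominated.
D3: not dominated (best fuel economy).
D4: dominated by D1 (fuel economy 29≥25, cargo 57≥33, 0-60 5.3≤10.8).
D5: not dominated (best cargo).
D6: dominated by D1 (fuel economy 29≥27, cargo 57≥23, 0-60 5.3≤10.2).

D1, D2, D3, D5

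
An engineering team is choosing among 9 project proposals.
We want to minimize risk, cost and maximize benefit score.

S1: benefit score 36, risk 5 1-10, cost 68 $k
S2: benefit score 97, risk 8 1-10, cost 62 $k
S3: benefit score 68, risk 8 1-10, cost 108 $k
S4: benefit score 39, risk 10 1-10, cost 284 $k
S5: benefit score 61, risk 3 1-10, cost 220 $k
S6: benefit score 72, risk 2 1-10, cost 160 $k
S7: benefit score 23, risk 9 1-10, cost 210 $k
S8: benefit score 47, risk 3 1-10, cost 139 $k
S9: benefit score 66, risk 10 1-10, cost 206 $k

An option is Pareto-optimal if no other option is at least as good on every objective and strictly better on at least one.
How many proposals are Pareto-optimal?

4

S1: not dominated.
S2: not dominated (best benefit score).
S3: dominated by S2 (benefit score 97≥68, risk 8≤8, cost 62≤108).
S4: dominated by S2 (benefit score 97≥39, risk 8≤10, cost 62≤284).
S5: dominated by S6 (benefit score 72≥61, risk 2≤3, cost 160≤220).
S6: not dominated (best risk).
S7: dominated by S1 (benefit score 36≥23, risk 5≤9, cost 68≤210).
S8: not dominated.
S9: dominated by S2 (benefit score 97≥66, risk 8≤10, cost 62≤206).
Pareto-optimal: S1, S2, S6, S8 → 4.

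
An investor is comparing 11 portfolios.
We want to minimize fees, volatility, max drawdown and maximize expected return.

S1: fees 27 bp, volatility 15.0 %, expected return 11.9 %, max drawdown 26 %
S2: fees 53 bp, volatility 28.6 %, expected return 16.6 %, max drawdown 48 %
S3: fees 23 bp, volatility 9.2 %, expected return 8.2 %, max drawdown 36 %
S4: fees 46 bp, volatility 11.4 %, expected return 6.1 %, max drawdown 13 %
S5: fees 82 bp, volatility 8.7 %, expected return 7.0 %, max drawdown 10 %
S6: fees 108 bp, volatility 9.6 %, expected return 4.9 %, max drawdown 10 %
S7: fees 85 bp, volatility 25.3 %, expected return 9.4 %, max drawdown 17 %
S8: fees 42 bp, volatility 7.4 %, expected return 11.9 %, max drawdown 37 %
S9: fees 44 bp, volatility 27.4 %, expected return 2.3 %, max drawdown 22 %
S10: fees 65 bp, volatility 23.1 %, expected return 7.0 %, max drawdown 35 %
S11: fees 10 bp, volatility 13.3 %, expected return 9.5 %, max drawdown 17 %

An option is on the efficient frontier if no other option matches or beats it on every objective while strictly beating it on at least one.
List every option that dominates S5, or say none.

none

S1: worse on volatility (15.0 vs 8.7).
S2: worse on volatility (28.6 vs 8.7).
S3: worse on volatility (9.2 vs 8.7).
S4: worse on volatility (11.4 vs 8.7).
S6: worse on fees (108 vs 82).
S7: worse on fees (85 vs 82).
S8: worse on max drawdown (37 vs 10).
S9: worse on volatility (27.4 vs 8.7).
S10: worse on volatility (23.1 vs 8.7).
S11: worse on volatility (13.3 vs 8.7).
No option dominates S5.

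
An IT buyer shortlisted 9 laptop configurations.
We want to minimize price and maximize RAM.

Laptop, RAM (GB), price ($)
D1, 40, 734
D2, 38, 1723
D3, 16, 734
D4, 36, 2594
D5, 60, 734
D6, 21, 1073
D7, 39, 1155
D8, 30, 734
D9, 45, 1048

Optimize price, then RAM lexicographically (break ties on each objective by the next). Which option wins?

D5

First minimize price: best is 734, kept {D1, D3, D5, D8}.
Then maximize RAM: best is 60, kept {D5}.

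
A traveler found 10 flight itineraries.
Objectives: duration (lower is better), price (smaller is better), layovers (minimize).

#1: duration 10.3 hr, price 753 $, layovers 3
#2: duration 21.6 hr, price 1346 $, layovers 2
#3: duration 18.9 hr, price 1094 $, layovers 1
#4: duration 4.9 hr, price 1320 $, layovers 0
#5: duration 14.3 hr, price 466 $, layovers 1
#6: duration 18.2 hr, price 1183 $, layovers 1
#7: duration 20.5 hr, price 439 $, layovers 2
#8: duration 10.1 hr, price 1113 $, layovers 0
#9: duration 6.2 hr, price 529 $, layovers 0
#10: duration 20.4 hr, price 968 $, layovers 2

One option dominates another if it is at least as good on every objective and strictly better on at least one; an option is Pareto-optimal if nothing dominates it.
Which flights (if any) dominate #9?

none

#1: worse on duration (10.3 vs 6.2).
#2: worse on duration (21.6 vs 6.2).
#3: worse on duration (18.9 vs 6.2).
#4: worse on price (1320 vs 529).
#5: worse on duration (14.3 vs 6.2).
#6: worse on duration (18.2 vs 6.2).
#7: worse on duration (20.5 vs 6.2).
#8: worse on duration (10.1 vs 6.2).
#10: worse on duration (20.4 vs 6.2).
No option dominates #9.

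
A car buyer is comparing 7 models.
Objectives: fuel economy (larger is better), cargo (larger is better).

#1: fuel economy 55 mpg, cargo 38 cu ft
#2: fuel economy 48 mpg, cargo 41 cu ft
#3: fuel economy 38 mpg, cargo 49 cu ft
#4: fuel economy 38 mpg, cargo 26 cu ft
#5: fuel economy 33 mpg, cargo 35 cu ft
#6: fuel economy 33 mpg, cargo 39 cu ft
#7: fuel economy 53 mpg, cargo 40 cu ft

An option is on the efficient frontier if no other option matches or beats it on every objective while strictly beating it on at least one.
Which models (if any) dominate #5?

#1: fuel economy 55≥33, cargo 38≥35 — dominates #5.
#2: fuel economy 48≥33, cargo 41≥35 — dominates #5.
#3: fuel economy 38≥33, cargo 49≥35 — dominates #5.
#6: fuel economy 33≥33, cargo 39≥35 — dominates #5.
#7: fuel economy 53≥33, cargo 40≥35 — dominates #5.
Others (#4) are each worse than #5 on at least one objective.

#1, #2, #3, #6, #7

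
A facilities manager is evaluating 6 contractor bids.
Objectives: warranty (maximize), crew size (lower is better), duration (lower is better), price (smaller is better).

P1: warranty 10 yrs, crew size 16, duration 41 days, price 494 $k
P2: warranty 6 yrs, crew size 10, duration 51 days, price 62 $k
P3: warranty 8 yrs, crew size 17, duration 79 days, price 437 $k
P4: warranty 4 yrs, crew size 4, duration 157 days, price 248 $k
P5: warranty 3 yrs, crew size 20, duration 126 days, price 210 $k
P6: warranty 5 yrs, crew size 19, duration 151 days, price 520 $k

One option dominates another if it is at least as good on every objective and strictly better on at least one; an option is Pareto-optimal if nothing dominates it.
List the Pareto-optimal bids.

P1, P2, P3, P4

P1: not dominated (best warranty).
P2: not dominated (best price).
P3: not dominated.
P4: not dominated (best crew size).
P5: dominated by P2 (warranty 6≥3, crew size 10≤20, duration 51≤126, price 62≤210).
P6: dominated by P1 (warranty 10≥5, crew size 16≤19, duration 41≤151, price 494≤520).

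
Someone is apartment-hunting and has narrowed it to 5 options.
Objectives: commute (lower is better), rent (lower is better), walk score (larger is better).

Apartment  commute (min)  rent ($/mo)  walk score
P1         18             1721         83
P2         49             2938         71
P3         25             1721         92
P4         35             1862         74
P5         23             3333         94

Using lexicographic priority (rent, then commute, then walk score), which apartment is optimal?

P1

First minimize rent: best is 1721, kept {P1, P3}.
Then minimize commute: best is 18, kept {P1}.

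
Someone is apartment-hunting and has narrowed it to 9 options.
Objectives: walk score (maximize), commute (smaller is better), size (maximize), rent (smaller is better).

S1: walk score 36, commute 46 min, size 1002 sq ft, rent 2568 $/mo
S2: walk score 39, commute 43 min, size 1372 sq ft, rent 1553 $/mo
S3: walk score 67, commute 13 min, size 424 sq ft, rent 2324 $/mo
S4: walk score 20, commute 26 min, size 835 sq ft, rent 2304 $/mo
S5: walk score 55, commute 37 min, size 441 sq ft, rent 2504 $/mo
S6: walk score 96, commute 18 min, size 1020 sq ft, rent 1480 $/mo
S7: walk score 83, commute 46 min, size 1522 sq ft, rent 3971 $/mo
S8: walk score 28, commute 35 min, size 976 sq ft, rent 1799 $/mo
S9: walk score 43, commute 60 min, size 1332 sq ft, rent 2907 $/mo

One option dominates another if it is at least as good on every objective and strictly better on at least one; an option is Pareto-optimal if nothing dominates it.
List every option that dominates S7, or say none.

S1: worse on walk score (36 vs 83).
S2: worse on walk score (39 vs 83).
S3: worse on walk score (67 vs 83).
S4: worse on walk score (20 vs 83).
S5: worse on walk score (55 vs 83).
S6: worse on size (1020 vs 1522).
S8: worse on walk score (28 vs 83).
S9: worse on walk score (43 vs 83).
No option dominates S7.

none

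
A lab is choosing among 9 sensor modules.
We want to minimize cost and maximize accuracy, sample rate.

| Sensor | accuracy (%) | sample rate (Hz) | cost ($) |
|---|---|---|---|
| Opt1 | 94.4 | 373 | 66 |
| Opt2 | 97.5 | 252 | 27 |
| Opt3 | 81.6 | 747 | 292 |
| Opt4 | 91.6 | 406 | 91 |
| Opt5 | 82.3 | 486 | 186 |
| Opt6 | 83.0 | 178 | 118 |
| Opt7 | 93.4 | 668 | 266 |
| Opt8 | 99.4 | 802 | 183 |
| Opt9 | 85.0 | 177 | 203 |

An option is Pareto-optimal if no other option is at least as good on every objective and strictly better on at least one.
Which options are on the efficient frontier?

Opt1, Opt2, Opt4, Opt8

Opt1: not dominated.
Opt2: not dominated (best cost).
Opt3: dominated by Opt8 (accuracy 99.4≥81.6, sample rate 802≥747, cost 183≤292).
Opt4: not dominated.
Opt5: dominated by Opt8 (accuracy 99.4≥82.3, sample rate 802≥486, cost 183≤186).
Opt6: dominated by Opt1 (accuracy 94.4≥83.0, sample rate 373≥178, cost 66≤118).
Opt7: dominated by Opt8 (accuracy 99.4≥93.4, sample rate 802≥668, cost 183≤266).
Opt8: not dominated (best accuracy).
Opt9: dominated by Opt1 (accuracy 94.4≥85.0, sample rate 373≥177, cost 66≤203).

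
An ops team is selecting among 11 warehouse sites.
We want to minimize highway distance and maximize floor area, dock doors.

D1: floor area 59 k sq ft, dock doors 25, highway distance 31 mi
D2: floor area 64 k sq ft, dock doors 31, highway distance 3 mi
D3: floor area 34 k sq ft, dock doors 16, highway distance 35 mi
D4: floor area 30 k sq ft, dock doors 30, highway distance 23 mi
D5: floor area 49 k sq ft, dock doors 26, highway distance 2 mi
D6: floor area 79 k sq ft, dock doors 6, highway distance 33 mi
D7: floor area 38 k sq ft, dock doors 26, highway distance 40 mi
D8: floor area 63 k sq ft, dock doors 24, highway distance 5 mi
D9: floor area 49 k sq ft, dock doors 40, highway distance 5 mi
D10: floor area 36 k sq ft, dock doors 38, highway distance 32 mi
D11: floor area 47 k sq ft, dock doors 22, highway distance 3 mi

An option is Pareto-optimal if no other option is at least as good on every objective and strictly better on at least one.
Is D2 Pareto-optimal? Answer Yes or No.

Yes

D1: worse on floor area (59 vs 64).
D3: worse on floor area (34 vs 64).
D4: worse on floor area (30 vs 64).
D5: worse on floor area (49 vs 64).
D6: worse on dock doors (6 vs 31).
D7: worse on floor area (38 vs 64).
D8: worse on floor area (63 vs 64).
D9: worse on floor area (49 vs 64).
D10: worse on floor area (36 vs 64).
D11: worse on floor area (47 vs 64).
No option is at least as good as D2 on every objective and strictly better on one.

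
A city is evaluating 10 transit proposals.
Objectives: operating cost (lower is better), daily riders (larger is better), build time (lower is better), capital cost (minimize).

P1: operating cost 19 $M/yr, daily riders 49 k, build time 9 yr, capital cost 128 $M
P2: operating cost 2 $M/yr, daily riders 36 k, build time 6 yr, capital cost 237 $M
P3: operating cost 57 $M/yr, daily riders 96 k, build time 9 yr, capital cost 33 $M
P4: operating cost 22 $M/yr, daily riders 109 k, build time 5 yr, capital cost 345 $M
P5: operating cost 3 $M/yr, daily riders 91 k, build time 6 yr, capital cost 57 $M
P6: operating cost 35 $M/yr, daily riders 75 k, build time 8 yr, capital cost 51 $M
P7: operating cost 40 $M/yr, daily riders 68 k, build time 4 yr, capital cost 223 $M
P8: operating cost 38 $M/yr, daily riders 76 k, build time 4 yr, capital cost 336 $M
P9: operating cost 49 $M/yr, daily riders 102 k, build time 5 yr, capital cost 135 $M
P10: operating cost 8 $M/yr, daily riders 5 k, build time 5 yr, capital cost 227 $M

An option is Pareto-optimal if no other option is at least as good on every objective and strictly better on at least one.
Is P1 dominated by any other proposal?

Yes

P5 vs P1: operating cost 3≤19, daily riders 91≥49, build time 6≤9, capital cost 57≤128 — P5 is at least as good on every objective and strictly better on at least one, so P5 dominates P1.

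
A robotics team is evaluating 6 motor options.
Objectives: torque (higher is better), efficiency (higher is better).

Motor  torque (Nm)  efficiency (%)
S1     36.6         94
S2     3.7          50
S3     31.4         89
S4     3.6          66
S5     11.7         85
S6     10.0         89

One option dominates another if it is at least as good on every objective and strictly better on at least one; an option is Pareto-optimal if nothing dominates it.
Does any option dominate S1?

No

S2: worse on torque (3.7 vs 36.6).
S3: worse on torque (31.4 vs 36.6).
S4: worse on torque (3.6 vs 36.6).
S5: worse on torque (11.7 vs 36.6).
S6: worse on torque (10.0 vs 36.6).
No option is at least as good as S1 on every objective and strictly better on one.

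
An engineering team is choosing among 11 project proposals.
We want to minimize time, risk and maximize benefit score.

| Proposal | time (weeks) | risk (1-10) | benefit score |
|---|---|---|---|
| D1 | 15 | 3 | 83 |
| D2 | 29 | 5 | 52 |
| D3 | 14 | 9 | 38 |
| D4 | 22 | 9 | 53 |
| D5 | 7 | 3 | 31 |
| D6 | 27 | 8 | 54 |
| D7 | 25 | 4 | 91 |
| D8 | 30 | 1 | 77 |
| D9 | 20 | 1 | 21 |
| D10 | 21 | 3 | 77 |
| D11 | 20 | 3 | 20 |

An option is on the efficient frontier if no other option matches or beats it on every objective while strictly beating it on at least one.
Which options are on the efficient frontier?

D1: not dominated.
D2: dominated by D1 (time 15≤29, risk 3≤5, benefit score 83≥52).
D3: not dominated.
D4: dominated by D1 (time 15≤22, risk 3≤9, benefit score 83≥53).
D5: not dominated (best time).
D6: dominated by D1 (time 15≤27, risk 3≤8, benefit score 83≥54).
D7: not dominated (best benefit score).
D8: not dominated.
D9: not dominated.
D10: dominated by D1 (time 15≤21, risk 3≤3, benefit score 83≥77).
D11: dominated by D1 (time 15≤20, risk 3≤3, benefit score 83≥20).

D1, D3, D5, D7, D8, D9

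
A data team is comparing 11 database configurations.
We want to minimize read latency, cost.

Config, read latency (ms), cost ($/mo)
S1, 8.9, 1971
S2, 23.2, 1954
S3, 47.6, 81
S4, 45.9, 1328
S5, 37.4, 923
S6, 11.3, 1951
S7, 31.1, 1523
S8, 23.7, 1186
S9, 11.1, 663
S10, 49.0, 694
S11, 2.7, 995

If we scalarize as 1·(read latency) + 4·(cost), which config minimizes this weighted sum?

S3

S1: 1·8.9 + 4·1971 = 7892.9
S2: 1·23.2 + 4·1954 = 7839.2
S3: 1·47.6 + 4·81 = 371.6
S4: 1·45.9 + 4·1328 = 5357.9
S5: 1·37.4 + 4·923 = 3729.4
S6: 1·11.3 + 4·1951 = 7815.3
S7: 1·31.1 + 4·1523 = 6123.1
S8: 1·23.7 + 4·1186 = 4767.7
S9: 1·11.1 + 4·663 = 2663.1
S10: 1·49.0 + 4·694 = 2825.0
S11: 1·2.7 + 4·995 = 3982.7
Lowest: S3 at 371.6.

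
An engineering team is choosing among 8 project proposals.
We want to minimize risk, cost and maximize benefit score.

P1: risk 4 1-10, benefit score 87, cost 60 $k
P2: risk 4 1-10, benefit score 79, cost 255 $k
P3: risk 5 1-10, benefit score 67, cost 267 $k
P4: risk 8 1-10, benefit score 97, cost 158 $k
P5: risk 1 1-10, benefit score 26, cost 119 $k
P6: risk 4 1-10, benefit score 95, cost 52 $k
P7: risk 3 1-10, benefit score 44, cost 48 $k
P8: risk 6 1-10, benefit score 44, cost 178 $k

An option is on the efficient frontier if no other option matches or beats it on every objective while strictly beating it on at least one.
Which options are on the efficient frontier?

P4, P5, P6, P7

P1: dominated by P6 (risk 4≤4, benefit score 95≥87, cost 52≤60).
P2: dominated by P1 (risk 4≤4, benefit score 87≥79, cost 60≤255).
P3: dominated by P1 (risk 4≤5, benefit score 87≥67, cost 60≤267).
P4: not dominated (best benefit score).
P5: not dominated (best risk).
P6: not dominated.
P7: not dominated (best cost).
P8: dominated by P1 (risk 4≤6, benefit score 87≥44, cost 60≤178).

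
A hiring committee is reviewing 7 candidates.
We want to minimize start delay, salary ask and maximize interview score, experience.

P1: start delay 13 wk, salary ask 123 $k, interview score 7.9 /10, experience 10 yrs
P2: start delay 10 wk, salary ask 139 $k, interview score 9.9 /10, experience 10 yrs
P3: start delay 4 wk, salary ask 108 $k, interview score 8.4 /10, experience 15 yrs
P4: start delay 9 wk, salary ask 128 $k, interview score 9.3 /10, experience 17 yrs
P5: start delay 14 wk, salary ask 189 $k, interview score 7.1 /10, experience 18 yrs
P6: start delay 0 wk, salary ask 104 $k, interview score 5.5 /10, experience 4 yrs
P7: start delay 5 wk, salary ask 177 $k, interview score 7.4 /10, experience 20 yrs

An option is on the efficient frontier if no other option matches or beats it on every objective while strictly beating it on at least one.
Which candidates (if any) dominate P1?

P3: start delay 4≤13, salary ask 108≤123, interview score 8.4≥7.9, experience 15≥10 — dominates P1.
Others (P2, P4, P5, P6, P7) are each worse than P1 on at least one objective.

P3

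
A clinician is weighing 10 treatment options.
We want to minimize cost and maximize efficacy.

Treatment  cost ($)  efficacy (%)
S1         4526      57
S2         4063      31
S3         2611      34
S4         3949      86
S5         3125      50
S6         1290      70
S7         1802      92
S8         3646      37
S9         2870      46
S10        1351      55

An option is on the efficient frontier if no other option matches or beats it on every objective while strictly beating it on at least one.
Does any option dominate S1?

Yes

S4 vs S1: cost 3949≤4526, efficacy 86≥57 — S4 is at least as good on every objective and strictly better on at least one, so S4 dominates S1.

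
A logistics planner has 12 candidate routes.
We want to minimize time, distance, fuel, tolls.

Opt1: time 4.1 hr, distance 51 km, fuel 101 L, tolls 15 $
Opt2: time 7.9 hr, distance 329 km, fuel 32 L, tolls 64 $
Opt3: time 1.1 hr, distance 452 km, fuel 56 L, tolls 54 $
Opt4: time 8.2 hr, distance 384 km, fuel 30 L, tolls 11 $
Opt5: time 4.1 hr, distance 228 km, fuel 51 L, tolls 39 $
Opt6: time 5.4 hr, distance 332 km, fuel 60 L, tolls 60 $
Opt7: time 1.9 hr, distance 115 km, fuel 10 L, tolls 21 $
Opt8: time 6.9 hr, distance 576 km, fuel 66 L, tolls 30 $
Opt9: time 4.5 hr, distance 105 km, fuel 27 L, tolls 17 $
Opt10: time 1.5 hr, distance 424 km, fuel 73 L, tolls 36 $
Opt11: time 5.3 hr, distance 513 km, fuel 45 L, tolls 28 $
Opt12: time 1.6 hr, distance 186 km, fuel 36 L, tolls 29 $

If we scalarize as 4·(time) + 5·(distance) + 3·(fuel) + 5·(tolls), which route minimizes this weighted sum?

Opt1

Opt1: 4·4.1 + 5·51 + 3·101 + 5·15 = 649.4
Opt2: 4·7.9 + 5·329 + 3·32 + 5·64 = 2092.6
Opt3: 4·1.1 + 5·452 + 3·56 + 5·54 = 2702.4
Opt4: 4·8.2 + 5·384 + 3·30 + 5·11 = 2097.8
Opt5: 4·4.1 + 5·228 + 3·51 + 5·39 = 1504.4
Opt6: 4·5.4 + 5·332 + 3·60 + 5·60 = 2161.6
Opt7: 4·1.9 + 5·115 + 3·10 + 5·21 = 717.6
Opt8: 4·6.9 + 5·576 + 3·66 + 5·30 = 3255.6
Opt9: 4·4.5 + 5·105 + 3·27 + 5·17 = 709.0
Opt10: 4·1.5 + 5·424 + 3·73 + 5·36 = 2525.0
Opt11: 4·5.3 + 5·513 + 3·45 + 5·28 = 2861.2
Opt12: 4·1.6 + 5·186 + 3·36 + 5·29 = 1189.4
Lowest: Opt1 at 649.4.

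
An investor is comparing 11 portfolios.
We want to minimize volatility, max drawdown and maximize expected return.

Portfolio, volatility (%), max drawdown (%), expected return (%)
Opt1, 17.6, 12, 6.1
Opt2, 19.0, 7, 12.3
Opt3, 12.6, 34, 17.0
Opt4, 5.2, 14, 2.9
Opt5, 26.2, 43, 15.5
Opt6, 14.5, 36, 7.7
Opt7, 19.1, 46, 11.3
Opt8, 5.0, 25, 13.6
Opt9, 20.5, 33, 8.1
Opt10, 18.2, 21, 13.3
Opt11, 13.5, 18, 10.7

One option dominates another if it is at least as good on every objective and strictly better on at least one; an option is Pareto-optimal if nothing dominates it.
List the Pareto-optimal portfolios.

Opt1: not dominated.
Opt2: not dominated (best max drawdown).
Opt3: not dominated (best expected return).
Opt4: not dominated.
Opt5: dominated by Opt3 (volatility 12.6≤26.2, max drawdown 34≤43, expected return 17.0≥15.5).
Opt6: dominated by Opt3 (volatility 12.6≤14.5, max drawdown 34≤36, expected return 17.0≥7.7).
Opt7: dominated by Opt2 (volatility 19.0≤19.1, max drawdown 7≤46, expected return 12.3≥11.3).
Opt8: not dominated (best volatility).
Opt9: dominated by Opt2 (volatility 19.0≤20.5, max drawdown 7≤33, expected return 12.3≥8.1).
Opt10: not dominated.
Opt11: not dominated.

Opt1, Opt2, Opt3, Opt4, Opt8, Opt10, Opt11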